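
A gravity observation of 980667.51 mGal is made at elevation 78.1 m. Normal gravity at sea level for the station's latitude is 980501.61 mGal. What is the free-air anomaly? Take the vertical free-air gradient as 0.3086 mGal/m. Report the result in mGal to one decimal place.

190.0

Free-air correction = 0.3086 × 78.1 = 24.10 mGal
Free-air anomaly = 980667.51 − 980501.61 + (24.10) = 190.00 mGal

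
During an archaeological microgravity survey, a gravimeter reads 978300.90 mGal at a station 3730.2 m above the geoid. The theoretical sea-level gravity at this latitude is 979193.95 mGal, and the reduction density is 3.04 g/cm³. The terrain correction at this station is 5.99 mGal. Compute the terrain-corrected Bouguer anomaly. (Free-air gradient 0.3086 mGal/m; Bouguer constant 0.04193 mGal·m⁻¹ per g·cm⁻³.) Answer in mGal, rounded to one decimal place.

-211.4

Free-air correction = 0.3086 × 3730.2 = 1151.14 mGal
Free-air anomaly = 978300.90 − 979193.95 + (1151.14) = 258.09 mGal
Bouguer slab correction = 0.04193 × 3.04 × 3730.2 = 475.48 mGal
Simple Bouguer anomaly = 258.09 − (475.48) = -217.39 mGal
Complete Bouguer anomaly = -217.39 + 5.99 = -211.40 mGal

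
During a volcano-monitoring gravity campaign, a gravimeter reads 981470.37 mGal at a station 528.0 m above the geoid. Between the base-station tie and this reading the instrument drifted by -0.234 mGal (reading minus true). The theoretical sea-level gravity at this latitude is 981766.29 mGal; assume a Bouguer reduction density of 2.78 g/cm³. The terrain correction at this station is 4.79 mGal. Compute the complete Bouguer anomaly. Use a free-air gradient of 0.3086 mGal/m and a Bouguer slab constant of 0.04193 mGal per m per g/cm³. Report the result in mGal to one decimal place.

Drift-corrected reading = 981470.37 − (-0.234) = 981470.604 mGal
Free-air correction = 0.3086 × 528.0 = 162.94 mGal
Free-air anomaly = 981470.604 − 981766.29 + (162.94) = -132.746 mGal
Bouguer slab correction = 0.04193 × 2.78 × 528.0 = 61.55 mGal
Simple Bouguer anomaly = -132.746 − (61.55) = -194.296 mGal
Complete Bouguer anomaly = -194.296 + 4.79 = -189.506 mGal

-189.5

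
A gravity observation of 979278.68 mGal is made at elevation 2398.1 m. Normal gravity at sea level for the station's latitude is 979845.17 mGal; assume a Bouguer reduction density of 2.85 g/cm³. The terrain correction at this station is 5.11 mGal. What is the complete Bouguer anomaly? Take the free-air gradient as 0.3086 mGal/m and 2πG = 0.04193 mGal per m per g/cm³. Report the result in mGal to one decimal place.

-107.9

Free-air correction = 0.3086 × 2398.1 = 740.05 mGal
Free-air anomaly = 979278.68 − 979845.17 + (740.05) = 173.56 mGal
Bouguer slab correction = 0.04193 × 2.85 × 2398.1 = 286.57 mGal
Simple Bouguer anomaly = 173.56 − (286.57) = -113.01 mGal
Complete Bouguer anomaly = -113.01 + 5.11 = -107.90 mGal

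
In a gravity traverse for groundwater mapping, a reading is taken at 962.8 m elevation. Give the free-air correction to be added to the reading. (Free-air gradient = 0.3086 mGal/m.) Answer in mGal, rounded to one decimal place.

297.1

Free-air correction = 0.3086 × 962.8 = 297.1 mGal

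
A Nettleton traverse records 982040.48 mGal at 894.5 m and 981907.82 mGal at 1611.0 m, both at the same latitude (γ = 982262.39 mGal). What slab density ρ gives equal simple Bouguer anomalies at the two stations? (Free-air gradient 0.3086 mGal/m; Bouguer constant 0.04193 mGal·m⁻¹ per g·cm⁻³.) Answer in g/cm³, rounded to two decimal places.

Δg_obs = 981907.82 − 982040.48 = -132.66 mGal over Δh = 1611.0 − 894.5 = 716.5 m
Equal Bouguer anomalies ⇒ Δg_obs + (0.3086 − 0.04193ρ)·Δh = 0
0.3086 − 0.04193ρ = −Δg_obs/Δh = 0.18515
ρ = (0.3086 − 0.18515) / 0.04193 = 2.94 g/cm³

2.94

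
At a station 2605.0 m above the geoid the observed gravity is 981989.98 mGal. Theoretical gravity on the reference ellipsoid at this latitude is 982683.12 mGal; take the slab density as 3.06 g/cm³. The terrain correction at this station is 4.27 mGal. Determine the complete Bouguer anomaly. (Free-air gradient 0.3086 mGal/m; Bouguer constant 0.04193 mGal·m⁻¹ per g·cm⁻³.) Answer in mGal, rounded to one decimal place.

Free-air correction = 0.3086 × 2605.0 = 803.90 mGal
Free-air anomaly = 981989.98 − 982683.12 + (803.90) = 110.76 mGal
Bouguer slab correction = 0.04193 × 3.06 × 2605.0 = 334.24 mGal
Simple Bouguer anomaly = 110.76 − (334.24) = -223.48 mGal
Complete Bouguer anomaly = -223.48 + 4.27 = -219.21 mGal

-219.2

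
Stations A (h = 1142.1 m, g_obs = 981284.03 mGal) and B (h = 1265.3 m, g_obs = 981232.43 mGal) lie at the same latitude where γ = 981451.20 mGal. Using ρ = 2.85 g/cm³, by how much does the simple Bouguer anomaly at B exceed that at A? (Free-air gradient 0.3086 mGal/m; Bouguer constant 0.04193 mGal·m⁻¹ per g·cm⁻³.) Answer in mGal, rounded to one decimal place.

Δg_SB(A) = 981284.03 − 981451.20 + 0.3086×1142.1 − 0.04193×2.85×1142.1 = 48.80 mGal
Δg_SB(B) = 981232.43 − 981451.20 + 0.3086×1265.3 − 0.04193×2.85×1265.3 = 20.50 mGal
Difference = 20.50 − (48.80) = -28.30 mGal

-28.3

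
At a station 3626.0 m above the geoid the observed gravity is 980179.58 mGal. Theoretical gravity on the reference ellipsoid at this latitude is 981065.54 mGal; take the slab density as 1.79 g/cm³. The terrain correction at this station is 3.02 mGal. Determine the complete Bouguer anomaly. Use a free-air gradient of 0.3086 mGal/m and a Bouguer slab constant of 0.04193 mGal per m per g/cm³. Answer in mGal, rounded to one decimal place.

-36.1

Free-air correction = 0.3086 × 3626.0 = 1118.98 mGal
Free-air anomaly = 980179.58 − 981065.54 + (1118.98) = 233.02 mGal
Bouguer slab correction = 0.04193 × 1.79 × 3626.0 = 272.15 mGal
Simple Bouguer anomaly = 233.02 − (272.15) = -39.13 mGal
Complete Bouguer anomaly = -39.13 + 3.02 = -36.11 mGal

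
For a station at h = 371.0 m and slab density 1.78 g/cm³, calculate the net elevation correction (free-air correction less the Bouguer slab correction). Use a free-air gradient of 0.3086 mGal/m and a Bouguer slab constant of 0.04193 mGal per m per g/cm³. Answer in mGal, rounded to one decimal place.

Combined gradient = 0.3086 − 0.04193 × 1.78 = 0.2339646 mGal/m
Combined elevation correction = 0.2339646 × 371.0 = 86.8 mGal

86.8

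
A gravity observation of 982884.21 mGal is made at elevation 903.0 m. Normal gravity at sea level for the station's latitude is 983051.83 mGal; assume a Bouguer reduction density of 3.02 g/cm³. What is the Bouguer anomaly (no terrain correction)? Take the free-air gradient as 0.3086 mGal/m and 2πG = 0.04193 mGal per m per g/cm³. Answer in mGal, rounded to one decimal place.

Free-air correction = 0.3086 × 903.0 = 278.67 mGal
Free-air anomaly = 982884.21 − 983051.83 + (278.67) = 111.05 mGal
Bouguer slab correction = 0.04193 × 3.02 × 903.0 = 114.35 mGal
Simple Bouguer anomaly = 111.05 − (114.35) = -3.30 mGal

-3.3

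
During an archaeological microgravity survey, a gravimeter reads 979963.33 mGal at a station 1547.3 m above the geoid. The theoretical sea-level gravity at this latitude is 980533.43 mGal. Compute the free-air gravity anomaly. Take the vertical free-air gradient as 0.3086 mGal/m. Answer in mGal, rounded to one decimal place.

-92.6

Free-air correction = 0.3086 × 1547.3 = 477.50 mGal
Free-air anomaly = 979963.33 − 980533.43 + (477.50) = -92.60 mGal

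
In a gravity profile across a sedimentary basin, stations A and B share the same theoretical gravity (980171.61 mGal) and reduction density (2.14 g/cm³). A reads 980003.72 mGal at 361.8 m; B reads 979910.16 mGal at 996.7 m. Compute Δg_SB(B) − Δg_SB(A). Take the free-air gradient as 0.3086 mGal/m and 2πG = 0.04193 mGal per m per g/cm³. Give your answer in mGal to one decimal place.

Δg_SB(A) = 980003.72 − 980171.61 + 0.3086×361.8 − 0.04193×2.14×361.8 = -88.70 mGal
Δg_SB(B) = 979910.16 − 980171.61 + 0.3086×996.7 − 0.04193×2.14×996.7 = -43.30 mGal
Difference = -43.30 − (-88.70) = 45.40 mGal

45.4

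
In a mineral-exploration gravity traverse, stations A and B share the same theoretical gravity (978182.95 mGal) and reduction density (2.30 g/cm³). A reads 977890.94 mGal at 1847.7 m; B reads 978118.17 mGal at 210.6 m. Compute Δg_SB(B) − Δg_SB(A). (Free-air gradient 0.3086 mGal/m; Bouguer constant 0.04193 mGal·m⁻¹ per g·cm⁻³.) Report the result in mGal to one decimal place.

-120.1

Δg_SB(A) = 977890.94 − 978182.95 + 0.3086×1847.7 − 0.04193×2.30×1847.7 = 100.00 mGal
Δg_SB(B) = 978118.17 − 978182.95 + 0.3086×210.6 − 0.04193×2.30×210.6 = -20.10 mGal
Difference = -20.10 − (100.00) = -120.10 mGal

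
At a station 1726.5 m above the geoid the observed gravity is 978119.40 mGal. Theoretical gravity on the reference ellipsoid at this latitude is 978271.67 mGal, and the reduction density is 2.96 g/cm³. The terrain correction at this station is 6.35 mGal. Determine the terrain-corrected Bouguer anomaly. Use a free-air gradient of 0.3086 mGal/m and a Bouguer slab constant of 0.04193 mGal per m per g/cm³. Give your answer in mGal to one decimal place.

Free-air correction = 0.3086 × 1726.5 = 532.80 mGal
Free-air anomaly = 978119.40 − 978271.67 + (532.80) = 380.53 mGal
Bouguer slab correction = 0.04193 × 2.96 × 1726.5 = 214.28 mGal
Simple Bouguer anomaly = 380.53 − (214.28) = 166.25 mGal
Complete Bouguer anomaly = 166.25 + 6.35 = 172.60 mGal

172.6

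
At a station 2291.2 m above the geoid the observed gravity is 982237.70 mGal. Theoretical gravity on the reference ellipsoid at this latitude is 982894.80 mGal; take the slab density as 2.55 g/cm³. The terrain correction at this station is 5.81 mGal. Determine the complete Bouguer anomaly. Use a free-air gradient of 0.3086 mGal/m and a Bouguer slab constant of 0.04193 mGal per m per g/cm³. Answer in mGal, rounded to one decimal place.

-189.2

Free-air correction = 0.3086 × 2291.2 = 707.06 mGal
Free-air anomaly = 982237.70 − 982894.80 + (707.06) = 49.96 mGal
Bouguer slab correction = 0.04193 × 2.55 × 2291.2 = 244.98 mGal
Simple Bouguer anomaly = 49.96 − (244.98) = -195.02 mGal
Complete Bouguer anomaly = -195.02 + 5.81 = -189.21 mGal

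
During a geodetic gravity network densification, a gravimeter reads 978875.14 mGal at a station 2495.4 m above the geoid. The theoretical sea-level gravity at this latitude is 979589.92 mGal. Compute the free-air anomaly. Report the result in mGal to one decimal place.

55.3

Free-air correction = 0.3086 × 2495.4 = 770.08 mGal
Free-air anomaly = 978875.14 − 979589.92 + (770.08) = 55.30 mGal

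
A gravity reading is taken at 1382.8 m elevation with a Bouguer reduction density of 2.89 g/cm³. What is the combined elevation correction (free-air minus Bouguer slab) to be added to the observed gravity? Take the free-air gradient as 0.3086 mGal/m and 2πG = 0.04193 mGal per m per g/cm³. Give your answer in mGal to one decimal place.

259.2

Combined gradient = 0.3086 − 0.04193 × 2.89 = 0.1874223 mGal/m
Combined elevation correction = 0.1874223 × 1382.8 = 259.2 mGal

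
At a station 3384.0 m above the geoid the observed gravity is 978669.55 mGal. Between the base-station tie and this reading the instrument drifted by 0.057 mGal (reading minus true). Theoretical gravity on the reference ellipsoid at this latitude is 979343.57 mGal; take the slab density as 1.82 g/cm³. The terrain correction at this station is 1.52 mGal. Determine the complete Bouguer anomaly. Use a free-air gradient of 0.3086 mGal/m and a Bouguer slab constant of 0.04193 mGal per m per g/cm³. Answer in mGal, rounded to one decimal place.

Drift-corrected reading = 978669.55 − (0.057) = 978669.493 mGal
Free-air correction = 0.3086 × 3384.0 = 1044.30 mGal
Free-air anomaly = 978669.493 − 979343.57 + (1044.30) = 370.223 mGal
Bouguer slab correction = 0.04193 × 1.82 × 3384.0 = 258.24 mGal
Simple Bouguer anomaly = 370.223 − (258.24) = 111.983 mGal
Complete Bouguer anomaly = 111.983 + 1.52 = 113.503 mGal

113.5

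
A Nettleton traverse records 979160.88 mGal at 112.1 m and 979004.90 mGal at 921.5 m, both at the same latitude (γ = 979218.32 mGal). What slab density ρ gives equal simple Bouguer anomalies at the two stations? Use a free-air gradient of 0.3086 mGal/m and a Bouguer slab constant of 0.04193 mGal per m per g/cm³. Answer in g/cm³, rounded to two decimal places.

Δg_obs = 979004.90 − 979160.88 = -155.98 mGal over Δh = 921.5 − 112.1 = 809.4 m
Equal Bouguer anomalies ⇒ Δg_obs + (0.3086 − 0.04193ρ)·Δh = 0
0.3086 − 0.04193ρ = −Δg_obs/Δh = 0.19271
ρ = (0.3086 − 0.19271) / 0.04193 = 2.76 g/cm³

2.76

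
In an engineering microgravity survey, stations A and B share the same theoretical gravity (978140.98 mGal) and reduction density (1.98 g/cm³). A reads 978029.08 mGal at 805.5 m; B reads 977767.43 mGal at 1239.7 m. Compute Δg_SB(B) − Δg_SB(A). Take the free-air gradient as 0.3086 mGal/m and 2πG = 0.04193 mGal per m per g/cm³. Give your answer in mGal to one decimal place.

Δg_SB(A) = 978029.08 − 978140.98 + 0.3086×805.5 − 0.04193×1.98×805.5 = 69.80 mGal
Δg_SB(B) = 977767.43 − 978140.98 + 0.3086×1239.7 − 0.04193×1.98×1239.7 = -93.90 mGal
Difference = -93.90 − (69.80) = -163.70 mGal

-163.7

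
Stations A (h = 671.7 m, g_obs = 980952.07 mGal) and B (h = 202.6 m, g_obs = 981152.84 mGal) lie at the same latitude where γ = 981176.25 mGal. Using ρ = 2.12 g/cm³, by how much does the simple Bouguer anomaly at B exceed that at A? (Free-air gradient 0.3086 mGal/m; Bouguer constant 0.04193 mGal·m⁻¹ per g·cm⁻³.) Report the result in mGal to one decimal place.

97.7

Δg_SB(A) = 980952.07 − 981176.25 + 0.3086×671.7 − 0.04193×2.12×671.7 = -76.60 mGal
Δg_SB(B) = 981152.84 − 981176.25 + 0.3086×202.6 − 0.04193×2.12×202.6 = 21.10 mGal
Difference = 21.10 − (-76.60) = 97.70 mGal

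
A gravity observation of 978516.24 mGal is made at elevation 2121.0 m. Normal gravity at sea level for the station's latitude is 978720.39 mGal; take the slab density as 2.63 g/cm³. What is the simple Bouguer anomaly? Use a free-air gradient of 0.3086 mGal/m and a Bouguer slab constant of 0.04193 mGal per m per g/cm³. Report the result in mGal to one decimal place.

Free-air correction = 0.3086 × 2121.0 = 654.54 mGal
Free-air anomaly = 978516.24 − 978720.39 + (654.54) = 450.39 mGal
Bouguer slab correction = 0.04193 × 2.63 × 2121.0 = 233.90 mGal
Simple Bouguer anomaly = 450.39 − (233.90) = 216.49 mGal

216.5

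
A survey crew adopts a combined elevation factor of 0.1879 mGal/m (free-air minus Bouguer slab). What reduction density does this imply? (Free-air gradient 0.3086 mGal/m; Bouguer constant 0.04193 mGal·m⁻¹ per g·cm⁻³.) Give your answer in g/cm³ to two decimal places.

0.1879 = 0.3086 − 0.04193 × ρ
ρ = (0.3086 − 0.1879) / 0.04193 = 2.88 g/cm³

2.88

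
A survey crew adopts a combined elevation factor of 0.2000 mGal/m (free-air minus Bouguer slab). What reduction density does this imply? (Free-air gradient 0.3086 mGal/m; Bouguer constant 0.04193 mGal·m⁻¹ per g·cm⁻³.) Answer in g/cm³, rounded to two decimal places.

2.59

0.2000 = 0.3086 − 0.04193 × ρ
ρ = (0.3086 − 0.2000) / 0.04193 = 2.59 g/cm³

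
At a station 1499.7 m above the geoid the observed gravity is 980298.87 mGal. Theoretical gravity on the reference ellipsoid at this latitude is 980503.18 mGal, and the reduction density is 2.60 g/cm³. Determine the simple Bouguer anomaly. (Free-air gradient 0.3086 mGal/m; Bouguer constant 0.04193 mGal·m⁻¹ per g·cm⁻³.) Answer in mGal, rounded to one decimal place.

95.0

Free-air correction = 0.3086 × 1499.7 = 462.81 mGal
Free-air anomaly = 980298.87 − 980503.18 + (462.81) = 258.50 mGal
Bouguer slab correction = 0.04193 × 2.60 × 1499.7 = 163.49 mGal
Simple Bouguer anomaly = 258.50 − (163.49) = 95.01 mGal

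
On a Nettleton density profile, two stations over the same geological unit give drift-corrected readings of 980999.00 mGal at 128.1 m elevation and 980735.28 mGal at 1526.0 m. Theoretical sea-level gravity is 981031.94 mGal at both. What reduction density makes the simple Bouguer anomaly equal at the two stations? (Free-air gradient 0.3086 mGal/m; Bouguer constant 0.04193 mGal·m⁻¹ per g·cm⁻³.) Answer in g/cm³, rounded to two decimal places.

Δg_obs = 980735.28 − 980999.00 = -263.72 mGal over Δh = 1526.0 − 128.1 = 1397.9 m
Equal Bouguer anomalies ⇒ Δg_obs + (0.3086 − 0.04193ρ)·Δh = 0
0.3086 − 0.04193ρ = −Δg_obs/Δh = 0.18865
ρ = (0.3086 − 0.18865) / 0.04193 = 2.86 g/cm³

2.86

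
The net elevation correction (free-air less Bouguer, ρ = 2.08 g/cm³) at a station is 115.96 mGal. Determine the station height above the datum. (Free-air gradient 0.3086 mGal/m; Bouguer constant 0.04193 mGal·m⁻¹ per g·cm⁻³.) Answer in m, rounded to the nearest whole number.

524

Combined gradient = 0.3086 − 0.04193 × 2.08 = 0.2213856 mGal/m
h = 115.96 / 0.2213856 = 523.79 m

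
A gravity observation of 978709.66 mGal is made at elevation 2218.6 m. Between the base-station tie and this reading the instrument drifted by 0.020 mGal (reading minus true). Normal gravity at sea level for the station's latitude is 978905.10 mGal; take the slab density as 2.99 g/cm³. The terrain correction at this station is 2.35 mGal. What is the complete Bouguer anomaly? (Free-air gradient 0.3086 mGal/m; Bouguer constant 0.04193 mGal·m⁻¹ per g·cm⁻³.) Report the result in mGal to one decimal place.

Drift-corrected reading = 978709.66 − (0.020) = 978709.640 mGal
Free-air correction = 0.3086 × 2218.6 = 684.66 mGal
Free-air anomaly = 978709.640 − 978905.10 + (684.66) = 489.200 mGal
Bouguer slab correction = 0.04193 × 2.99 × 2218.6 = 278.15 mGal
Simple Bouguer anomaly = 489.200 − (278.15) = 211.050 mGal
Complete Bouguer anomaly = 211.050 + 2.35 = 213.400 mGal

213.4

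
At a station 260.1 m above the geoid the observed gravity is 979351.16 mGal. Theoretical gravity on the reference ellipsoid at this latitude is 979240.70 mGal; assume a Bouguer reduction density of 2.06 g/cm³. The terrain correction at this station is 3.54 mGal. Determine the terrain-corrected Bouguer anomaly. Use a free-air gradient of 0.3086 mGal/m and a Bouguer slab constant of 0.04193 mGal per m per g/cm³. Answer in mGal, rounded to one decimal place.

171.8

Free-air correction = 0.3086 × 260.1 = 80.27 mGal
Free-air anomaly = 979351.16 − 979240.70 + (80.27) = 190.73 mGal
Bouguer slab correction = 0.04193 × 2.06 × 260.1 = 22.47 mGal
Simple Bouguer anomaly = 190.73 − (22.47) = 168.26 mGal
Complete Bouguer anomaly = 168.26 + 3.54 = 171.80 mGal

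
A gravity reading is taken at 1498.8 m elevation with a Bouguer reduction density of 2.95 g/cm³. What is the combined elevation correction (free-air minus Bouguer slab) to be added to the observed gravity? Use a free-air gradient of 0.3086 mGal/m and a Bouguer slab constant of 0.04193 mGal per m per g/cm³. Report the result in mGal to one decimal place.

277.1

Combined gradient = 0.3086 − 0.04193 × 2.95 = 0.1849065 mGal/m
Combined elevation correction = 0.1849065 × 1498.8 = 277.1 mGal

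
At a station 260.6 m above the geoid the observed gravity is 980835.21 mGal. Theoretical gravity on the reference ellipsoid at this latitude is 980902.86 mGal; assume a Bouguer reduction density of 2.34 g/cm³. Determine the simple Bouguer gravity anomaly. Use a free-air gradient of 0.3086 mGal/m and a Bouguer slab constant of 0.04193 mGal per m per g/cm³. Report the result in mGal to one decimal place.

-12.8

Free-air correction = 0.3086 × 260.6 = 80.42 mGal
Free-air anomaly = 980835.21 − 980902.86 + (80.42) = 12.77 mGal
Bouguer slab correction = 0.04193 × 2.34 × 260.6 = 25.57 mGal
Simple Bouguer anomaly = 12.77 − (25.57) = -12.80 mGal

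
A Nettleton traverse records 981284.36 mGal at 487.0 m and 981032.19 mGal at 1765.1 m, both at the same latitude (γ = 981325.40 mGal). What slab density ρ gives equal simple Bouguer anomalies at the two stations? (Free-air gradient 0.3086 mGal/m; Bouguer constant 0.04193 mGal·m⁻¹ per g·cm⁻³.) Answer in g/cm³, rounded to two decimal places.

2.65

Δg_obs = 981032.19 − 981284.36 = -252.17 mGal over Δh = 1765.1 − 487.0 = 1278.1 m
Equal Bouguer anomalies ⇒ Δg_obs + (0.3086 − 0.04193ρ)·Δh = 0
0.3086 − 0.04193ρ = −Δg_obs/Δh = 0.19730
ρ = (0.3086 − 0.19730) / 0.04193 = 2.65 g/cm³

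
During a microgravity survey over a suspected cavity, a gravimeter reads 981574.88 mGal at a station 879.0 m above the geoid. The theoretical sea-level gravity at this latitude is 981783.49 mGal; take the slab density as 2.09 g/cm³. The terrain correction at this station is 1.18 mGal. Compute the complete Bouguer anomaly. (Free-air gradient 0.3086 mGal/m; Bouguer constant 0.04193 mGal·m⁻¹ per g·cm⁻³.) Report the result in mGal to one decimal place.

-13.2

Free-air correction = 0.3086 × 879.0 = 271.26 mGal
Free-air anomaly = 981574.88 − 981783.49 + (271.26) = 62.65 mGal
Bouguer slab correction = 0.04193 × 2.09 × 879.0 = 77.03 mGal
Simple Bouguer anomaly = 62.65 − (77.03) = -14.38 mGal
Complete Bouguer anomaly = -14.38 + 1.18 = -13.20 mGal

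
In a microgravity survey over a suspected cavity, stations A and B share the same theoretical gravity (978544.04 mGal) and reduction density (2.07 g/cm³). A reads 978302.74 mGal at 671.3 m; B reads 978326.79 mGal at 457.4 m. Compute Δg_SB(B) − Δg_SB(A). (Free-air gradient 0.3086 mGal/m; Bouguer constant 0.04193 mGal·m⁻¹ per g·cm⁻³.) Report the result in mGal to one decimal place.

Δg_SB(A) = 978302.74 − 978544.04 + 0.3086×671.3 − 0.04193×2.07×671.3 = -92.40 mGal
Δg_SB(B) = 978326.79 − 978544.04 + 0.3086×457.4 − 0.04193×2.07×457.4 = -115.80 mGal
Difference = -115.80 − (-92.40) = -23.40 mGal

-23.4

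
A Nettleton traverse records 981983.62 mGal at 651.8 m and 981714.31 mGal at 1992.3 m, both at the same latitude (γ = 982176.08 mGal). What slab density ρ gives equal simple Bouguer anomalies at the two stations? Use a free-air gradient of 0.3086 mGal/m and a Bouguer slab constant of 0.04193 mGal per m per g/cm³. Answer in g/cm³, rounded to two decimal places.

2.57

Δg_obs = 981714.31 − 981983.62 = -269.31 mGal over Δh = 1992.3 − 651.8 = 1340.5 m
Equal Bouguer anomalies ⇒ Δg_obs + (0.3086 − 0.04193ρ)·Δh = 0
0.3086 − 0.04193ρ = −Δg_obs/Δh = 0.20090
ρ = (0.3086 − 0.20090) / 0.04193 = 2.57 g/cm³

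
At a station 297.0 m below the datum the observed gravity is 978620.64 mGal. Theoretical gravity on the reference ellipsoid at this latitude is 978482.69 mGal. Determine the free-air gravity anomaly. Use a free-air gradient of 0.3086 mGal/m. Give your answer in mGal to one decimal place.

Free-air correction = 0.3086 × -297.0 = -91.65 mGal
Free-air anomaly = 978620.64 − 978482.69 + (-91.65) = 46.30 mGal

46.3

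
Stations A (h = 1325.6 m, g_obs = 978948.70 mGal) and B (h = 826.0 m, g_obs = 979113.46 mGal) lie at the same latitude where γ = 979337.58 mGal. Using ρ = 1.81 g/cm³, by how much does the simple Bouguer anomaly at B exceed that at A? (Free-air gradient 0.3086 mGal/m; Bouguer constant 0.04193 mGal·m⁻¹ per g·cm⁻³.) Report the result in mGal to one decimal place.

Δg_SB(A) = 978948.70 − 979337.58 + 0.3086×1325.6 − 0.04193×1.81×1325.6 = -80.40 mGal
Δg_SB(B) = 979113.46 − 979337.58 + 0.3086×826.0 − 0.04193×1.81×826.0 = -31.90 mGal
Difference = -31.90 − (-80.40) = 48.50 mGal

48.5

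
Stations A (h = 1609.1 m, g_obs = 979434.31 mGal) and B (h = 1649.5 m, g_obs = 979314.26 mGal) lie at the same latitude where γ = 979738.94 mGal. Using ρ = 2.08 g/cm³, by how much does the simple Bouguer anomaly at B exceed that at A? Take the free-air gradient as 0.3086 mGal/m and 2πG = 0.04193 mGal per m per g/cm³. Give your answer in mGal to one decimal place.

-111.1

Δg_SB(A) = 979434.31 − 979738.94 + 0.3086×1609.1 − 0.04193×2.08×1609.1 = 51.60 mGal
Δg_SB(B) = 979314.26 − 979738.94 + 0.3086×1649.5 − 0.04193×2.08×1649.5 = -59.50 mGal
Difference = -59.50 − (51.60) = -111.10 mGal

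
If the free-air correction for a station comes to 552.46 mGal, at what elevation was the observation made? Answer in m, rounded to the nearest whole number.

h = 552.46 / 0.3086 = 1790.21 m

1790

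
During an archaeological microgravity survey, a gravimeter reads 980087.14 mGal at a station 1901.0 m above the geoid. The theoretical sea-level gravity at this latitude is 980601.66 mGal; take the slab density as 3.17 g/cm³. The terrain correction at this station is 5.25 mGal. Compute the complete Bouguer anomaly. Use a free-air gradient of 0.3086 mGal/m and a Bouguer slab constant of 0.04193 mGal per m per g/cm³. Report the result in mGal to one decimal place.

-175.3

Free-air correction = 0.3086 × 1901.0 = 586.65 mGal
Free-air anomaly = 980087.14 − 980601.66 + (586.65) = 72.13 mGal
Bouguer slab correction = 0.04193 × 3.17 × 1901.0 = 252.68 mGal
Simple Bouguer anomaly = 72.13 − (252.68) = -180.55 mGal
Complete Bouguer anomaly = -180.55 + 5.25 = -175.30 mGal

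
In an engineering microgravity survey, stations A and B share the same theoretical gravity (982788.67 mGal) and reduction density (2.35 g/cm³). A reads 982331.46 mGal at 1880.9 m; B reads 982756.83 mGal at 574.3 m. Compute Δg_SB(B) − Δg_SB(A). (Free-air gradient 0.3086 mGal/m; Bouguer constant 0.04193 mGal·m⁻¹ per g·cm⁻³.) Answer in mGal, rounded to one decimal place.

Δg_SB(A) = 982331.46 − 982788.67 + 0.3086×1880.9 − 0.04193×2.35×1880.9 = -62.10 mGal
Δg_SB(B) = 982756.83 − 982788.67 + 0.3086×574.3 − 0.04193×2.35×574.3 = 88.80 mGal
Difference = 88.80 − (-62.10) = 150.90 mGal

150.9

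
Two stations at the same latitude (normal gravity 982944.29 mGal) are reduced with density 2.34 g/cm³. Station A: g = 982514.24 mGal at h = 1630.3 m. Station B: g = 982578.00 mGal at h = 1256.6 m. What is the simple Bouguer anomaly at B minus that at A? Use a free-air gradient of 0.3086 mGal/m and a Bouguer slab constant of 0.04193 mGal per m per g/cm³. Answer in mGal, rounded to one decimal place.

-14.9

Δg_SB(A) = 982514.24 − 982944.29 + 0.3086×1630.3 − 0.04193×2.34×1630.3 = -86.90 mGal
Δg_SB(B) = 982578.00 − 982944.29 + 0.3086×1256.6 − 0.04193×2.34×1256.6 = -101.80 mGal
Difference = -101.80 − (-86.90) = -14.90 mGal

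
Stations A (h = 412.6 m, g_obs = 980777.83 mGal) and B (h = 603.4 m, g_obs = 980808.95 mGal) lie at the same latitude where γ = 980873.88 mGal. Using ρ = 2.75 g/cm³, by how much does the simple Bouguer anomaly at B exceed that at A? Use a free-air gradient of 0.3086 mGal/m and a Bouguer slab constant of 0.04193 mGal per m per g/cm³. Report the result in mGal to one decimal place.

68.0

Δg_SB(A) = 980777.83 − 980873.88 + 0.3086×412.6 − 0.04193×2.75×412.6 = -16.30 mGal
Δg_SB(B) = 980808.95 − 980873.88 + 0.3086×603.4 − 0.04193×2.75×603.4 = 51.70 mGal
Difference = 51.70 − (-16.30) = 68.00 mGal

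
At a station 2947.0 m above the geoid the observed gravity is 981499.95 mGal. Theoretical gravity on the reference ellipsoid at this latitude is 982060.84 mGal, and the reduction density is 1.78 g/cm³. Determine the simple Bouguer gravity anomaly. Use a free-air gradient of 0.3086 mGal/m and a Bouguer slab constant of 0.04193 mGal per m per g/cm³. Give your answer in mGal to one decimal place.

Free-air correction = 0.3086 × 2947.0 = 909.44 mGal
Free-air anomaly = 981499.95 − 982060.84 + (909.44) = 348.55 mGal
Bouguer slab correction = 0.04193 × 1.78 × 2947.0 = 219.95 mGal
Simple Bouguer anomaly = 348.55 − (219.95) = 128.60 mGal

128.6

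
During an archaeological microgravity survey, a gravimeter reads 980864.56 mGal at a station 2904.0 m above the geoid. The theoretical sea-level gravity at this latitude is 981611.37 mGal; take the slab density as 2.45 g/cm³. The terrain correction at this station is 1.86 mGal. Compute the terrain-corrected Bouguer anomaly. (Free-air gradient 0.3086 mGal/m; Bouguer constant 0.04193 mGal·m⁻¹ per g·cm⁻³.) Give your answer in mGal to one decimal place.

-147.1

Free-air correction = 0.3086 × 2904.0 = 896.17 mGal
Free-air anomaly = 980864.56 − 981611.37 + (896.17) = 149.36 mGal
Bouguer slab correction = 0.04193 × 2.45 × 2904.0 = 298.32 mGal
Simple Bouguer anomaly = 149.36 − (298.32) = -148.96 mGal
Complete Bouguer anomaly = -148.96 + 1.86 = -147.10 mGal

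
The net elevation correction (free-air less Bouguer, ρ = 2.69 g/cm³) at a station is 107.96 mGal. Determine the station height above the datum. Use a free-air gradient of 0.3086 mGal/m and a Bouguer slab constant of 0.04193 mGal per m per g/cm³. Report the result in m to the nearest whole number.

551

Combined gradient = 0.3086 − 0.04193 × 2.69 = 0.1958083 mGal/m
h = 107.96 / 0.1958083 = 551.36 m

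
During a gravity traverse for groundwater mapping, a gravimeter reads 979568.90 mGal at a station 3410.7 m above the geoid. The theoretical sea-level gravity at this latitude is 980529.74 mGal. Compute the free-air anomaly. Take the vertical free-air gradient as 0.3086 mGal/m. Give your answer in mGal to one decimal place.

Free-air correction = 0.3086 × 3410.7 = 1052.54 mGal
Free-air anomaly = 979568.90 − 980529.74 + (1052.54) = 91.70 mGal

91.7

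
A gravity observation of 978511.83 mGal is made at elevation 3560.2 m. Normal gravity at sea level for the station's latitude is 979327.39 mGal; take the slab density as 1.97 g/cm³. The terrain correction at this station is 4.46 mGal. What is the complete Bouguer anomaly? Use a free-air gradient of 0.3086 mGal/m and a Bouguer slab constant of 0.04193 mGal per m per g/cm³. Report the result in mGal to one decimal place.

Free-air correction = 0.3086 × 3560.2 = 1098.68 mGal
Free-air anomaly = 978511.83 − 979327.39 + (1098.68) = 283.12 mGal
Bouguer slab correction = 0.04193 × 1.97 × 3560.2 = 294.08 mGal
Simple Bouguer anomaly = 283.12 − (294.08) = -10.96 mGal
Complete Bouguer anomaly = -10.96 + 4.46 = -6.50 mGal

-6.5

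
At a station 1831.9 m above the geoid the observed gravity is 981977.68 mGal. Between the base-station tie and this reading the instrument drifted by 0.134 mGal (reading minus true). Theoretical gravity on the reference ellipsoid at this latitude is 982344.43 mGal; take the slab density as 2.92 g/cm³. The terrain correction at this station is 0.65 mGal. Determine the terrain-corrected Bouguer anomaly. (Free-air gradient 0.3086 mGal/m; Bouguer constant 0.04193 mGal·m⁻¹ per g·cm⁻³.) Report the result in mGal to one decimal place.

Drift-corrected reading = 981977.68 − (0.134) = 981977.546 mGal
Free-air correction = 0.3086 × 1831.9 = 565.32 mGal
Free-air anomaly = 981977.546 − 982344.43 + (565.32) = 198.436 mGal
Bouguer slab correction = 0.04193 × 2.92 × 1831.9 = 224.29 mGal
Simple Bouguer anomaly = 198.436 − (224.29) = -25.854 mGal
Complete Bouguer anomaly = -25.854 + 0.65 = -25.204 mGal

-25.2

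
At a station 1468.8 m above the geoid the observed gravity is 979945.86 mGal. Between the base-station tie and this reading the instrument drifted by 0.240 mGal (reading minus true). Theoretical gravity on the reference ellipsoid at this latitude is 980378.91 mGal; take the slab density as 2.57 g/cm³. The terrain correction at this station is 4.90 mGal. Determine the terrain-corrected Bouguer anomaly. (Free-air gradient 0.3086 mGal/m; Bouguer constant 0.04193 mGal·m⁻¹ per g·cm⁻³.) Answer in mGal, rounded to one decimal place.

Drift-corrected reading = 979945.86 − (0.240) = 979945.620 mGal
Free-air correction = 0.3086 × 1468.8 = 453.27 mGal
Free-air anomaly = 979945.620 − 980378.91 + (453.27) = 19.980 mGal
Bouguer slab correction = 0.04193 × 2.57 × 1468.8 = 158.28 mGal
Simple Bouguer anomaly = 19.980 − (158.28) = -138.300 mGal
Complete Bouguer anomaly = -138.300 + 4.90 = -133.400 mGal

-133.4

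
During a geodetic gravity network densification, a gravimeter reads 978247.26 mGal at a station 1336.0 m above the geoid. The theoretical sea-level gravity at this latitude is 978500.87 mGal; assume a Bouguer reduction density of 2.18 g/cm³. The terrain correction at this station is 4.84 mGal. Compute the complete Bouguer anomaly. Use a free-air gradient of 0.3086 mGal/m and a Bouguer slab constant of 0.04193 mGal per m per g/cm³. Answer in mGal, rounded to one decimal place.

Free-air correction = 0.3086 × 1336.0 = 412.29 mGal
Free-air anomaly = 978247.26 − 978500.87 + (412.29) = 158.68 mGal
Bouguer slab correction = 0.04193 × 2.18 × 1336.0 = 122.12 mGal
Simple Bouguer anomaly = 158.68 − (122.12) = 36.56 mGal
Complete Bouguer anomaly = 36.56 + 4.84 = 41.40 mGal

41.4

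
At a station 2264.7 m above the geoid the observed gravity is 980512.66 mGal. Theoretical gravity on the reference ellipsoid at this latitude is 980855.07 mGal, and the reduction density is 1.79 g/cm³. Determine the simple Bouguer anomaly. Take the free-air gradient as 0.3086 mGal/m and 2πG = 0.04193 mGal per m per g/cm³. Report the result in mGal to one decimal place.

Free-air correction = 0.3086 × 2264.7 = 698.89 mGal
Free-air anomaly = 980512.66 − 980855.07 + (698.89) = 356.48 mGal
Bouguer slab correction = 0.04193 × 1.79 × 2264.7 = 169.98 mGal
Simple Bouguer anomaly = 356.48 − (169.98) = 186.50 mGal

186.5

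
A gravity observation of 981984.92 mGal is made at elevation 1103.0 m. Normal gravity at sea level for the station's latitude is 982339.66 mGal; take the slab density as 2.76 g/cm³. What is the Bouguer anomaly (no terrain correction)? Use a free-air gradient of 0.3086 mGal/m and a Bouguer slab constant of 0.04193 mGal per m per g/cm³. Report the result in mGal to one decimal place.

-142.0

Free-air correction = 0.3086 × 1103.0 = 340.39 mGal
Free-air anomaly = 981984.92 − 982339.66 + (340.39) = -14.35 mGal
Bouguer slab correction = 0.04193 × 2.76 × 1103.0 = 127.65 mGal
Simple Bouguer anomaly = -14.35 − (127.65) = -142.00 mGal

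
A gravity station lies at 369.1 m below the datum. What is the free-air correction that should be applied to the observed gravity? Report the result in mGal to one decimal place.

-113.9

Free-air correction = 0.3086 × -369.1 = -113.9 mGal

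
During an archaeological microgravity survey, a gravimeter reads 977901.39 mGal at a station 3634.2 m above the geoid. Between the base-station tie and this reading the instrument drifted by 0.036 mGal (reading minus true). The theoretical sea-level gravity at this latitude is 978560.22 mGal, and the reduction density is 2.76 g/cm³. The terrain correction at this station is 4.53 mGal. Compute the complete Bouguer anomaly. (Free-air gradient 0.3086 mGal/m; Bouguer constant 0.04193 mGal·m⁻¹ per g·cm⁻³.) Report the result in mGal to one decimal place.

46.6

Drift-corrected reading = 977901.39 − (0.036) = 977901.354 mGal
Free-air correction = 0.3086 × 3634.2 = 1121.51 mGal
Free-air anomaly = 977901.354 − 978560.22 + (1121.51) = 462.644 mGal
Bouguer slab correction = 0.04193 × 2.76 × 3634.2 = 420.57 mGal
Simple Bouguer anomaly = 462.644 − (420.57) = 42.074 mGal
Complete Bouguer anomaly = 42.074 + 4.53 = 46.604 mGal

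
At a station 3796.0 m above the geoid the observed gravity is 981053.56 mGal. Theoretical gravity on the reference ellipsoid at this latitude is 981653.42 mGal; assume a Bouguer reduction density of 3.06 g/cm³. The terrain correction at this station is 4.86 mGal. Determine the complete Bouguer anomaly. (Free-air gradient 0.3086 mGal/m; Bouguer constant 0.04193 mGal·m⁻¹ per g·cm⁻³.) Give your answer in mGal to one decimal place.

Free-air correction = 0.3086 × 3796.0 = 1171.45 mGal
Free-air anomaly = 981053.56 − 981653.42 + (1171.45) = 571.59 mGal
Bouguer slab correction = 0.04193 × 3.06 × 3796.0 = 487.05 mGal
Simple Bouguer anomaly = 571.59 − (487.05) = 84.54 mGal
Complete Bouguer anomaly = 84.54 + 4.86 = 89.40 mGal

89.4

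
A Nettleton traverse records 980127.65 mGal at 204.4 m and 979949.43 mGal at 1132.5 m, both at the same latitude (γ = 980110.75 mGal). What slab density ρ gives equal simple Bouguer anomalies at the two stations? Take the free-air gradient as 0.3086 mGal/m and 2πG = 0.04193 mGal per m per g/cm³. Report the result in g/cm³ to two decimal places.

2.78

Δg_obs = 979949.43 − 980127.65 = -178.22 mGal over Δh = 1132.5 − 204.4 = 928.1 m
Equal Bouguer anomalies ⇒ Δg_obs + (0.3086 − 0.04193ρ)·Δh = 0
0.3086 − 0.04193ρ = −Δg_obs/Δh = 0.19203
ρ = (0.3086 − 0.19203) / 0.04193 = 2.78 g/cm³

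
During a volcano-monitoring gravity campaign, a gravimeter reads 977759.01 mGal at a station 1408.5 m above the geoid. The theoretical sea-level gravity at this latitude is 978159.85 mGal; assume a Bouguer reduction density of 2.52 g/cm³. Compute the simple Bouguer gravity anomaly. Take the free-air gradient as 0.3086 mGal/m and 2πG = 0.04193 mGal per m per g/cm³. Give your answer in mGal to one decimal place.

Free-air correction = 0.3086 × 1408.5 = 434.66 mGal
Free-air anomaly = 977759.01 − 978159.85 + (434.66) = 33.82 mGal
Bouguer slab correction = 0.04193 × 2.52 × 1408.5 = 148.83 mGal
Simple Bouguer anomaly = 33.82 − (148.83) = -115.01 mGal

-115.0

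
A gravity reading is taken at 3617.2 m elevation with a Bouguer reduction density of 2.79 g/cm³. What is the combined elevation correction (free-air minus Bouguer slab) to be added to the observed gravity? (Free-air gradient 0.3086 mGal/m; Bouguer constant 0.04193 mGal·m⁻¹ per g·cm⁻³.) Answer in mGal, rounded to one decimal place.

Combined gradient = 0.3086 − 0.04193 × 2.79 = 0.1916153 mGal/m
Combined elevation correction = 0.1916153 × 3617.2 = 693.1 mGal

693.1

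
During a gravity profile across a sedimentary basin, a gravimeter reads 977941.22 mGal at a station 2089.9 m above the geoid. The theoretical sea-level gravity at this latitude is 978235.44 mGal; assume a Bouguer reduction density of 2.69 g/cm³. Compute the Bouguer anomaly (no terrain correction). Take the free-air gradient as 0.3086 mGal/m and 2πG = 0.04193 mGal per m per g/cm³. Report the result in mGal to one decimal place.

Free-air correction = 0.3086 × 2089.9 = 644.94 mGal
Free-air anomaly = 977941.22 − 978235.44 + (644.94) = 350.72 mGal
Bouguer slab correction = 0.04193 × 2.69 × 2089.9 = 235.72 mGal
Simple Bouguer anomaly = 350.72 − (235.72) = 115.00 mGal

115.0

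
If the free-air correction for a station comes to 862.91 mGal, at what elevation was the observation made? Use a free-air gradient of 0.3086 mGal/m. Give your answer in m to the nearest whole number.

h = 862.91 / 0.3086 = 2796.21 m

2796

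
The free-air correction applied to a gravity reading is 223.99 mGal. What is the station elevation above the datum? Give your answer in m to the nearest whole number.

726

h = 223.99 / 0.3086 = 725.83 m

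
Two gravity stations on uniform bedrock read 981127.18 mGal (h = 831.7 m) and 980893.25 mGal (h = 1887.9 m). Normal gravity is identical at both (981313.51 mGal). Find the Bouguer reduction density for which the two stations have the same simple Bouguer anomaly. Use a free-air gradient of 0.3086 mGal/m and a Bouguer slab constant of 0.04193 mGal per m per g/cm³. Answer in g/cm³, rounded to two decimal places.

2.08

Δg_obs = 980893.25 − 981127.18 = -233.93 mGal over Δh = 1887.9 − 831.7 = 1056.2 m
Equal Bouguer anomalies ⇒ Δg_obs + (0.3086 − 0.04193ρ)·Δh = 0
0.3086 − 0.04193ρ = −Δg_obs/Δh = 0.22148
ρ = (0.3086 − 0.22148) / 0.04193 = 2.08 g/cm³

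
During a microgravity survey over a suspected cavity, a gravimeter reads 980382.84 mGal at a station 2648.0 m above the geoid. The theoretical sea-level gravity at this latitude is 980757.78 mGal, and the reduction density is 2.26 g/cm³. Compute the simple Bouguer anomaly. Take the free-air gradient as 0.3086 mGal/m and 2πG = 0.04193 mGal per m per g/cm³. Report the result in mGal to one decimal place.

Free-air correction = 0.3086 × 2648.0 = 817.17 mGal
Free-air anomaly = 980382.84 − 980757.78 + (817.17) = 442.23 mGal
Bouguer slab correction = 0.04193 × 2.26 × 2648.0 = 250.93 mGal
Simple Bouguer anomaly = 442.23 − (250.93) = 191.30 mGal

191.3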